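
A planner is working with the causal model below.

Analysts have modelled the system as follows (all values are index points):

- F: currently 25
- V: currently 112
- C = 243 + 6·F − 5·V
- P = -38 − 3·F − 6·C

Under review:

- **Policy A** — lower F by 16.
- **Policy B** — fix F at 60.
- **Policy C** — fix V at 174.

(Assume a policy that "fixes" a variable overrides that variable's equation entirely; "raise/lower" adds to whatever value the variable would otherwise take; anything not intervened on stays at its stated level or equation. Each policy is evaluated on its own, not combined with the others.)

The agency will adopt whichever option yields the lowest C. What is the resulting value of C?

-477

Policy A (F − 16):
  F = 25 − 16 = 9
  V = 112
  C = 243 + 6·9 − 5·112 = -263
Policy B (F := 60):
  F = 60
  V = 112
  C = 243 + 6·60 − 5·112 = 43
Policy C (V := 174):
  F = 25
  V = 174
  C = 243 + 6·25 − 5·174 = -477
Comparing — Policy A: C=-263, Policy B: C=43, Policy C: C=-477. Lowest is -477 (Policy C).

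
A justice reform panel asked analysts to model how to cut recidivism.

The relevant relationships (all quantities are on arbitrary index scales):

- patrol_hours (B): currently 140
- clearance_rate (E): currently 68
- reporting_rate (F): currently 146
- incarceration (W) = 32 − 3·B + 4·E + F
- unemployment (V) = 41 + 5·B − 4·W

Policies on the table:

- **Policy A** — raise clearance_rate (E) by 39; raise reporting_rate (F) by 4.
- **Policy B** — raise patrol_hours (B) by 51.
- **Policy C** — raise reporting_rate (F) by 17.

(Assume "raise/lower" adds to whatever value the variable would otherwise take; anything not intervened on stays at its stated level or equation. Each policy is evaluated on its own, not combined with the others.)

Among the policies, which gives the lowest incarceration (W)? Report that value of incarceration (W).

-123

Policy A (E + 39, F + 4):
  B = 140
  E = 68 + 39 = 107
  F = 146 + 4 = 150
  W = 32 − 3·140 + 4·107 + 150 = 190
Policy B (B + 51):
  B = 140 + 51 = 191
  E = 68
  F = 146
  W = 32 − 3·191 + 4·68 + 146 = -123
Policy C (F + 17):
  B = 140
  E = 68
  F = 146 + 17 = 163
  W = 32 − 3·140 + 4·68 + 163 = 47
Comparing — Policy A: W=190, Policy B: W=-123, Policy C: W=47. Lowest is -123 (Policy B).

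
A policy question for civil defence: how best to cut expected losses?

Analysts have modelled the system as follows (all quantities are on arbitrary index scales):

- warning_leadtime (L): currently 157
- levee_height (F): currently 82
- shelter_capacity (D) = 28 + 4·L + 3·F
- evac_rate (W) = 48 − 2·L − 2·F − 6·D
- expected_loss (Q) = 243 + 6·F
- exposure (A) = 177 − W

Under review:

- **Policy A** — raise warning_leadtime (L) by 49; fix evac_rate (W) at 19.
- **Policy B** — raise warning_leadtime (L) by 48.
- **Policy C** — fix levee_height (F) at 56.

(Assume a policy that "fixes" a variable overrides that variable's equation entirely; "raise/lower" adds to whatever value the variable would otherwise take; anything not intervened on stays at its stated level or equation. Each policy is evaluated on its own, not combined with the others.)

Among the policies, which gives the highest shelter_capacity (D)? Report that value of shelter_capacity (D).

1098

Policy A (L + 49, W := 19):
  L = 157 + 49 = 206
  F = 82
  D = 28 + 4·206 + 3·82 = 1098
Policy B (L + 48):
  L = 157 + 48 = 205
  F = 82
  D = 28 + 4·205 + 3·82 = 1094
Policy C (F := 56):
  L = 157
  F = 56
  D = 28 + 4·157 + 3·56 = 824
Comparing — Policy A: D=1098, Policy B: D=1094, Policy C: D=824. Highest is 1098 (Policy A).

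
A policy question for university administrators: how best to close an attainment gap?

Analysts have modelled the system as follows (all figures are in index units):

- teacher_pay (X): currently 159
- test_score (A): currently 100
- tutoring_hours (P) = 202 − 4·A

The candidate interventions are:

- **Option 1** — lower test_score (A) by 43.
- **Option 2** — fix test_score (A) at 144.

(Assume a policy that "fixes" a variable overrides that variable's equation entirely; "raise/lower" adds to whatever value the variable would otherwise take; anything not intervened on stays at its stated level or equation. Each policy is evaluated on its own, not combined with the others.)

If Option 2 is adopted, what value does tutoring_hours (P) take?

-374

Option 2 (A := 144):
  A = 144
  P = 202 − 4·144 = -374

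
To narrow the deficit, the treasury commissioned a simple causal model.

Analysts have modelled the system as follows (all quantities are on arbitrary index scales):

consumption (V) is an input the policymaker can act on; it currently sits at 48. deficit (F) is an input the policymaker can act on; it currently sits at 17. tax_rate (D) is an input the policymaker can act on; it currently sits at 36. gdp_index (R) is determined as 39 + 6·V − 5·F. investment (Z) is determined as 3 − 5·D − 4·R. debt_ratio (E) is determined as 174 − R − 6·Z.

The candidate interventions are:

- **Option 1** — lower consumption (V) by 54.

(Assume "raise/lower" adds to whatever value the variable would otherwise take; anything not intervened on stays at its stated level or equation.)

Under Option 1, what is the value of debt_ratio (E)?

-650

Option 1 (V − 54):
  V = 48 − 54 = -6
  F = 17
  D = 36
  R = 39 + 6·(-6) − 5·17 = -82
  Z = 3 − 5·36 − 4·(-82) = 151
  E = 174 − (-82) − 6·151 = -650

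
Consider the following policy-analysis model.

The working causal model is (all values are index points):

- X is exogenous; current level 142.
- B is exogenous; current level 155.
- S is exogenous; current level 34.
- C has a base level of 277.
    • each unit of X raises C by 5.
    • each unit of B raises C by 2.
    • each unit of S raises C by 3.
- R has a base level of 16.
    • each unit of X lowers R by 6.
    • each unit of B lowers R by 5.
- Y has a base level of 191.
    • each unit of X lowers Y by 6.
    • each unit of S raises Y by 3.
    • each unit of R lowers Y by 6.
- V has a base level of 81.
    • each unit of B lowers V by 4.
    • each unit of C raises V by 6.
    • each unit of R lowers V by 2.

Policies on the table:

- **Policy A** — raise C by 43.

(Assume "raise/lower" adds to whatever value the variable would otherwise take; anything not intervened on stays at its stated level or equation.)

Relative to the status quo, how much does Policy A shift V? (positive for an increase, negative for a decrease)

Baseline:
  X = 142
  B = 155
  S = 34
  C = 277 + 5·142 + 2·155 + 3·34 = 1399
  R = 16 − 6·142 − 5·155 = -1611
  V = 81 − 4·155 + 6·1399 − 2·(-1611) = 11077
Policy A (C + 43):
  X = 142
  B = 155
  S = 34
  C = 277 + 5·142 + 2·155 + 3·34 (+43 from intervention) = 1442
  R = 16 − 6·142 − 5·155 = -1611
  V = 81 − 4·155 + 6·1442 − 2·(-1611) = 11335
Change in V: 11335 − 11077 = 258

258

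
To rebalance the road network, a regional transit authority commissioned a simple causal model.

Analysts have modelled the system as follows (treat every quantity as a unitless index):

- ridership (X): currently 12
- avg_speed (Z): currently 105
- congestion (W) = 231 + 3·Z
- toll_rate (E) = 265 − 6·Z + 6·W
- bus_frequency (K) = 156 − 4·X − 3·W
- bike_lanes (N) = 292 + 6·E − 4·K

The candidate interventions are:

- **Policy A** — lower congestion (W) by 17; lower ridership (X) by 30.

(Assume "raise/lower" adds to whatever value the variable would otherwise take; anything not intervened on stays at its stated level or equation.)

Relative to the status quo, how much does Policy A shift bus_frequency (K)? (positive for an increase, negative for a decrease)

171

Baseline:
  X = 12
  Z = 105
  W = 231 + 3·105 = 546
  K = 156 − 4·12 − 3·546 = -1530
Policy A (W − 17, X − 30):
  X = 12 − 30 = -18
  Z = 105
  W = 231 + 3·105 (−17 from intervention) = 529
  K = 156 − 4·(-18) − 3·529 = -1359
Change in K: -1359 − (-1530) = 171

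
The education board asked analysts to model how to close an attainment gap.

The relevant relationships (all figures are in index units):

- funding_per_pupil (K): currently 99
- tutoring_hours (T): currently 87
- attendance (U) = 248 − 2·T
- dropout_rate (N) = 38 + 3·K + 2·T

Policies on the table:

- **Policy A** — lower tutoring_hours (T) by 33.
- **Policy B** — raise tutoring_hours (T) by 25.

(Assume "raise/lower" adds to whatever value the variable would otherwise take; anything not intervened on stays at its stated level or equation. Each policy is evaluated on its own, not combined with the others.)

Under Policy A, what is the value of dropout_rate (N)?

443

Policy A (T − 33):
  K = 99
  T = 87 − 33 = 54
  N = 38 + 3·99 + 2·54 = 443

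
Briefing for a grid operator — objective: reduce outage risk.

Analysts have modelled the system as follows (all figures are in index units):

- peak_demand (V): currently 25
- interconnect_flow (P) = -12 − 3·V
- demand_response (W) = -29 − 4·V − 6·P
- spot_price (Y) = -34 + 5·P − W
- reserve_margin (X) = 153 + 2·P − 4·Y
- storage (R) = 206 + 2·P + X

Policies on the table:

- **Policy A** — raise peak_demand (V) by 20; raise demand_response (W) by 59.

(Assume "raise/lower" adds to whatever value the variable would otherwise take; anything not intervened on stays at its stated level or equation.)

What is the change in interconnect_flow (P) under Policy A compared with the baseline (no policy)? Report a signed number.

-60

Baseline:
  V = 25
  P = -12 − 3·25 = -87
Policy A (V + 20, W + 59):
  V = 25 + 20 = 45
  P = -12 − 3·45 = -147
Change in P: -147 − (-87) = -60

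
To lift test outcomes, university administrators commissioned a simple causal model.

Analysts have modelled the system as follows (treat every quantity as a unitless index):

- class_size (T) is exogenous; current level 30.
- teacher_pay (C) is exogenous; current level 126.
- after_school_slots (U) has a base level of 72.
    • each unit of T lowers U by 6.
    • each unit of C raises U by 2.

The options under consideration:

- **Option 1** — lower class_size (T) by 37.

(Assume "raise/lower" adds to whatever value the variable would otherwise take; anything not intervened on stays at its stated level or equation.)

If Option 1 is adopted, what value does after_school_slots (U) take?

366

Option 1 (T − 37):
  T = 30 − 37 = -7
  C = 126
  U = 72 − 6·(-7) + 2·126 = 366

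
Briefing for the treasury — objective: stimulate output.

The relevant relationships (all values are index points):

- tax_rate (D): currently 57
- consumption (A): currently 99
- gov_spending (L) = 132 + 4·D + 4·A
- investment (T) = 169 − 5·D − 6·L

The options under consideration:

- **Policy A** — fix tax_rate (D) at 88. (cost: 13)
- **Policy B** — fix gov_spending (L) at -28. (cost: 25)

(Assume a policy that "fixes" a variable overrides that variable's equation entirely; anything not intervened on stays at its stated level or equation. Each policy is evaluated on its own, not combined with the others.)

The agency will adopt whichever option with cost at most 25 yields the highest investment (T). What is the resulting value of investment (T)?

Policy A (D := 88):
  D = 88
  A = 99
  L = 132 + 4·88 + 4·99 = 880
  T = 169 − 5·88 − 6·880 = -5551
Policy B (L := -28):
  D = 57
  A = 99
  L = -28
  T = 169 − 5·57 − 6·(-28) = 52
Comparing — Policy A: T=-5551, Policy B: T=52. Highest is 52 (Policy B).

52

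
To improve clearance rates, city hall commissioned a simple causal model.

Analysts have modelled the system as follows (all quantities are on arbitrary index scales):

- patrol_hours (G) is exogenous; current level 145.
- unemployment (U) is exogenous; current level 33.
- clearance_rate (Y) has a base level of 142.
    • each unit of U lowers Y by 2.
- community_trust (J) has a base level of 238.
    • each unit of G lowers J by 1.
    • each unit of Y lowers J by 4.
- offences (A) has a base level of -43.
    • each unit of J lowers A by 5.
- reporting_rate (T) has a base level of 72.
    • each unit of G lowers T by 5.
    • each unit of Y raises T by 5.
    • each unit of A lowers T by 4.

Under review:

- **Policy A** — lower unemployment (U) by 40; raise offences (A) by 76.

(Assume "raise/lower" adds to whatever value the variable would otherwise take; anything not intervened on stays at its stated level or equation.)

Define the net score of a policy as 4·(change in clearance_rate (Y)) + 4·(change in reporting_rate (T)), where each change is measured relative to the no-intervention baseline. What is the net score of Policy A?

Baseline:
  G = 145
  U = 33
  Y = 142 − 2·33 = 76
  J = 238 − 145 − 4·76 = -211
  A = -43 − 5·(-211) = 1012
  T = 72 − 5·145 + 5·76 − 4·1012 = -4321
Policy A (U − 40, A + 76):
  G = 145
  U = 33 − 40 = -7
  Y = 142 − 2·(-7) = 156
  J = 238 − 145 − 4·156 = -531
  A = -43 − 5·(-531) (+76 from intervention) = 2688
  T = 72 − 5·145 + 5·156 − 4·2688 = -10625
ΔY = 156 − 76 = 80; ΔT = -10625 − (-4321) = -6304
Score = 4·80 + 4·(-6304) = -24896

-24896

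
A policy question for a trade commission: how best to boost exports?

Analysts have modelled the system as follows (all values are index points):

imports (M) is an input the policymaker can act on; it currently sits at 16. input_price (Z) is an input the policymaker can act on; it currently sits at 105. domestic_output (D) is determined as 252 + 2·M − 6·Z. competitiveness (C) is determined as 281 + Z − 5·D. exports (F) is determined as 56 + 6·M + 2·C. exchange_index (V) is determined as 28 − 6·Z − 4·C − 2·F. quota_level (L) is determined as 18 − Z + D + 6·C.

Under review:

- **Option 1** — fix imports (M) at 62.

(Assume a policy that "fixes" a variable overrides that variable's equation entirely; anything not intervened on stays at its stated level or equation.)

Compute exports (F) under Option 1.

3740

Option 1 (M := 62):
  M = 62
  Z = 105
  D = 252 + 2·62 − 6·105 = -254
  C = 281 + 105 − 5·(-254) = 1656
  F = 56 + 6·62 + 2·1656 = 3740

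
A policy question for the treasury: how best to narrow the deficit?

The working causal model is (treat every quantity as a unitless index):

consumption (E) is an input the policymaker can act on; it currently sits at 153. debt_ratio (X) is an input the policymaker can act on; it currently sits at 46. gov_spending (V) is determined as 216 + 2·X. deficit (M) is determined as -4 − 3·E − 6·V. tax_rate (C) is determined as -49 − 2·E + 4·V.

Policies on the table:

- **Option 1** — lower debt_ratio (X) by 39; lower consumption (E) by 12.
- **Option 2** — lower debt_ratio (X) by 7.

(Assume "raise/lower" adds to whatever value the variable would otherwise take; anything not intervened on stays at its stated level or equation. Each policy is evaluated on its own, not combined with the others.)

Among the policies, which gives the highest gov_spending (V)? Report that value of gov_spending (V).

Option 1 (X − 39, E − 12):
  X = 46 − 39 = 7
  V = 216 + 2·7 = 230
Option 2 (X − 7):
  X = 46 − 7 = 39
  V = 216 + 2·39 = 294
Comparing — Option 1: V=230, Option 2: V=294. Highest is 294 (Option 2).

294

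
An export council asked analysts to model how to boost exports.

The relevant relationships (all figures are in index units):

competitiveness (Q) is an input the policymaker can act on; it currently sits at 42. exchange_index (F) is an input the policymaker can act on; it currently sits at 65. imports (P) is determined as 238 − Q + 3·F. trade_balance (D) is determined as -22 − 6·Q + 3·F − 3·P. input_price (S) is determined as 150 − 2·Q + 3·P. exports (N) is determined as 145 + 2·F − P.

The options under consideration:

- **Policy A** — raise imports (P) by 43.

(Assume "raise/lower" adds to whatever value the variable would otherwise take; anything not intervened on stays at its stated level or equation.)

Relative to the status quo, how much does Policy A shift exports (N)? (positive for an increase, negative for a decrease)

Baseline:
  Q = 42
  F = 65
  P = 238 − 42 + 3·65 = 391
  N = 145 + 2·65 − 391 = -116
Policy A (P + 43):
  Q = 42
  F = 65
  P = 238 − 42 + 3·65 (+43 from intervention) = 434
  N = 145 + 2·65 − 434 = -159
Change in N: -159 − (-116) = -43

-43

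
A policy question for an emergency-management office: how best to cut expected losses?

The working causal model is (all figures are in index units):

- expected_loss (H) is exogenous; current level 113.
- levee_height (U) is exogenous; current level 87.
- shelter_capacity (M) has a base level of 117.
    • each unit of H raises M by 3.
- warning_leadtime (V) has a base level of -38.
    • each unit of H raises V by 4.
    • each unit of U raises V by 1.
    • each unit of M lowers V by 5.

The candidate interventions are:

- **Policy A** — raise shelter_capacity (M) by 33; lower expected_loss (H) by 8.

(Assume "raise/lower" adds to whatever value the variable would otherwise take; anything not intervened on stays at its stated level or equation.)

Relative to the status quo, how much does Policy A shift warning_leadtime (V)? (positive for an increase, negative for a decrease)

-77

Baseline:
  H = 113
  U = 87
  M = 117 + 3·113 = 456
  V = -38 + 4·113 + 87 − 5·456 = -1779
Policy A (M + 33, H − 8):
  H = 113 − 8 = 105
  U = 87
  M = 117 + 3·105 (+33 from intervention) = 465
  V = -38 + 4·105 + 87 − 5·465 = -1856
Change in V: -1856 − (-1779) = -77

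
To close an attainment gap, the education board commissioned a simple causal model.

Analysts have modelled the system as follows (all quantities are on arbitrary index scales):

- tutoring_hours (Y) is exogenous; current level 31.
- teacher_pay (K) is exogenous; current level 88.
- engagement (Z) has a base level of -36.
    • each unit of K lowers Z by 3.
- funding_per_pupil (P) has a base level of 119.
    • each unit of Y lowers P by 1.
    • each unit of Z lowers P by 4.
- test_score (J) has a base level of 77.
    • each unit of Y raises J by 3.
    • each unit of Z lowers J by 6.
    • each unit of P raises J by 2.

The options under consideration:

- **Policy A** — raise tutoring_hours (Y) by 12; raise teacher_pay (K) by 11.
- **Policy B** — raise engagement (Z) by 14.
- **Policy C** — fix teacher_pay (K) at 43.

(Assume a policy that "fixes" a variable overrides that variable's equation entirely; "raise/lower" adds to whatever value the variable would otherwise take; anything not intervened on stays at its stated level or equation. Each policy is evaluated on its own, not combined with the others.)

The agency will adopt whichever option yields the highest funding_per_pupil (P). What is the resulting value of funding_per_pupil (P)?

1408

Policy A (Y + 12, K + 11):
  Y = 31 + 12 = 43
  K = 88 + 11 = 99
  Z = -36 − 3·99 = -333
  P = 119 − 43 − 4·(-333) = 1408
Policy B (Z + 14):
  Y = 31
  K = 88
  Z = -36 − 3·88 (+14 from intervention) = -286
  P = 119 − 31 − 4·(-286) = 1232
Policy C (K := 43):
  Y = 31
  K = 43
  Z = -36 − 3·43 = -165
  P = 119 − 31 − 4·(-165) = 748
Comparing — Policy A: P=1408, Policy B: P=1232, Policy C: P=748. Highest is 1408 (Policy A).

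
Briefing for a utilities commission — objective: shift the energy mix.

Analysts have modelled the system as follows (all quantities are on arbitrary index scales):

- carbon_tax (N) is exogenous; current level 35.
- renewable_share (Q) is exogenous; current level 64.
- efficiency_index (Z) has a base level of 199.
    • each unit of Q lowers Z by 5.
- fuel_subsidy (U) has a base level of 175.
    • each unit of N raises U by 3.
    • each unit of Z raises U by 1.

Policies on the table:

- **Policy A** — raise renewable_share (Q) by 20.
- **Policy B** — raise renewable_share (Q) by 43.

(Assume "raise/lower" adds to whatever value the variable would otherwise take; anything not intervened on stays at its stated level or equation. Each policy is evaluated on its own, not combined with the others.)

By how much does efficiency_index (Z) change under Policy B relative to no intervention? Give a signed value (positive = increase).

-215

Baseline:
  Q = 64
  Z = 199 − 5·64 = -121
Policy B (Q + 43):
  Q = 64 + 43 = 107
  Z = 199 − 5·107 = -336
Change in Z: -336 − (-121) = -215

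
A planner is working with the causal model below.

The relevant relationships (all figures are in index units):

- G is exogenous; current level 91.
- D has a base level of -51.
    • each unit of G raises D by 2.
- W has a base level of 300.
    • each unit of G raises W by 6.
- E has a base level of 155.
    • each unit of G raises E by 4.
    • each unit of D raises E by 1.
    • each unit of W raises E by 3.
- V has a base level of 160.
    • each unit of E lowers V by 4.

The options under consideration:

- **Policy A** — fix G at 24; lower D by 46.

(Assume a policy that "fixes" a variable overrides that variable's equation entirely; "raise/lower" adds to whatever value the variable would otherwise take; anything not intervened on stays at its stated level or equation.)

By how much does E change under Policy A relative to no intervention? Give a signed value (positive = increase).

Baseline:
  G = 91
  D = -51 + 2·91 = 131
  W = 300 + 6·91 = 846
  E = 155 + 4·91 + 131 + 3·846 = 3188
Policy A (G := 24, D − 46):
  G = 24
  D = -51 + 2·24 (−46 from intervention) = -49
  W = 300 + 6·24 = 444
  E = 155 + 4·24 + (-49) + 3·444 = 1534
Change in E: 1534 − 3188 = -1654

-1654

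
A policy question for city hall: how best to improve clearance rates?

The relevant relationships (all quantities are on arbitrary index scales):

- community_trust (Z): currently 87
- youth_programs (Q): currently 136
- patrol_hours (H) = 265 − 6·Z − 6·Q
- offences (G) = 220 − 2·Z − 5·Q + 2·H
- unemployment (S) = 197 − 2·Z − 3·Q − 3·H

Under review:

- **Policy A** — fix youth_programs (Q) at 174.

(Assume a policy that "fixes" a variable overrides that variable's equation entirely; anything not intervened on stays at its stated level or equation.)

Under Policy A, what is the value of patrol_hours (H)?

Policy A (Q := 174):
  Z = 87
  Q = 174
  H = 265 − 6·87 − 6·174 = -1301

-1301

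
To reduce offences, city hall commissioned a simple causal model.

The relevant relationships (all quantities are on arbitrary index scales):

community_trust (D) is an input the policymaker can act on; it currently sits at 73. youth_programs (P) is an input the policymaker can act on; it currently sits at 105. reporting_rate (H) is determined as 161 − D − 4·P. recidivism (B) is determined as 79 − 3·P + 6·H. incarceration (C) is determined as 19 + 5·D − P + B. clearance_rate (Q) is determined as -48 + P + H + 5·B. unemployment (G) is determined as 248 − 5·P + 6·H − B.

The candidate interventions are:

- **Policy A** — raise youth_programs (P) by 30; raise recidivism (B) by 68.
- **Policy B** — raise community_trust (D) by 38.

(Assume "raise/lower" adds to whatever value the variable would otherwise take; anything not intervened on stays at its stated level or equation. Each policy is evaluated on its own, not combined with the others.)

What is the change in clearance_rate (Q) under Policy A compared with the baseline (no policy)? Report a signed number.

Baseline:
  D = 73
  P = 105
  H = 161 − 73 − 4·105 = -332
  B = 79 − 3·105 + 6·(-332) = -2228
  Q = -48 + 105 + (-332) + 5·(-2228) = -11415
Policy A (P + 30, B + 68):
  D = 73
  P = 105 + 30 = 135
  H = 161 − 73 − 4·135 = -452
  B = 79 − 3·135 + 6·(-452) (+68 from intervention) = -2970
  Q = -48 + 135 + (-452) + 5·(-2970) = -15215
Change in Q: -15215 − (-11415) = -3800

-3800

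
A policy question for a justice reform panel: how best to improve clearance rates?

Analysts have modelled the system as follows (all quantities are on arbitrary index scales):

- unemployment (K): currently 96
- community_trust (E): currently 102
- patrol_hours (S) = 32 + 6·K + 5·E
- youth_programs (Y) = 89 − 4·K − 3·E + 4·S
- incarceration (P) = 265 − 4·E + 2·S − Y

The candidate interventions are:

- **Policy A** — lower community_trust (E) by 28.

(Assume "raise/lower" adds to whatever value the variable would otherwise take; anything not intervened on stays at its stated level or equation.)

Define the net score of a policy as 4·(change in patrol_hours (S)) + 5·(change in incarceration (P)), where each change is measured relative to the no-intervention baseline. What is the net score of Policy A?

980

Baseline:
  K = 96
  E = 102
  S = 32 + 6·96 + 5·102 = 1118
  Y = 89 − 4·96 − 3·102 + 4·1118 = 3871
  P = 265 − 4·102 + 2·1118 − 3871 = -1778
Policy A (E − 28):
  K = 96
  E = 102 − 28 = 74
  S = 32 + 6·96 + 5·74 = 978
  Y = 89 − 4·96 − 3·74 + 4·978 = 3395
  P = 265 − 4·74 + 2·978 − 3395 = -1470
ΔS = 978 − 1118 = -140; ΔP = -1470 − (-1778) = 308
Score = 4·(-140) + 5·308 = 980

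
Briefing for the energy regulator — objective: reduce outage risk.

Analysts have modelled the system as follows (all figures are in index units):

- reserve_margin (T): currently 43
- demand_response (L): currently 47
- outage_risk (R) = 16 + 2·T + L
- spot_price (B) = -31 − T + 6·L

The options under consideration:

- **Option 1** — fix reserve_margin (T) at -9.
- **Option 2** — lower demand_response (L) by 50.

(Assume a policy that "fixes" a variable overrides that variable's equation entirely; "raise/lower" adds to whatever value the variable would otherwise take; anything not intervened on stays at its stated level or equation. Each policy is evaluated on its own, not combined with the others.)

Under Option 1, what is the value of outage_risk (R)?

Option 1 (T := -9):
  T = -9
  L = 47
  R = 16 + 2·(-9) + 47 = 45

45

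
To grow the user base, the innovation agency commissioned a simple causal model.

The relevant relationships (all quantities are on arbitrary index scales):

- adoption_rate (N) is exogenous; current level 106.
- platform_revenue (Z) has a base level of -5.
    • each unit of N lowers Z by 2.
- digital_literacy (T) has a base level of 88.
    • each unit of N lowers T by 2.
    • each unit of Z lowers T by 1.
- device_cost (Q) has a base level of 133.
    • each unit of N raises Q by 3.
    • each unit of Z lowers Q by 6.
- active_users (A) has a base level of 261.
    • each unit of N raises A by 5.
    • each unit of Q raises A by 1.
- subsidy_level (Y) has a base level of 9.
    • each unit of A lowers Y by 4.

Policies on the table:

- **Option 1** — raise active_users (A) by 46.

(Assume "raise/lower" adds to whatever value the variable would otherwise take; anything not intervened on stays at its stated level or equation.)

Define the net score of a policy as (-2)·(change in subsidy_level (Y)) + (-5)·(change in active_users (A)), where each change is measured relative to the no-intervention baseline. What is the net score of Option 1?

Baseline:
  N = 106
  Z = -5 − 2·106 = -217
  Q = 133 + 3·106 − 6·(-217) = 1753
  A = 261 + 5·106 + 1753 = 2544
  Y = 9 − 4·2544 = -10167
Option 1 (A + 46):
  N = 106
  Z = -5 − 2·106 = -217
  Q = 133 + 3·106 − 6·(-217) = 1753
  A = 261 + 5·106 + 1753 (+46 from intervention) = 2590
  Y = 9 − 4·2590 = -10351
ΔY = -10351 − (-10167) = -184; ΔA = 2590 − 2544 = 46
Score = (-2)·(-184) + (-5)·46 = 138

138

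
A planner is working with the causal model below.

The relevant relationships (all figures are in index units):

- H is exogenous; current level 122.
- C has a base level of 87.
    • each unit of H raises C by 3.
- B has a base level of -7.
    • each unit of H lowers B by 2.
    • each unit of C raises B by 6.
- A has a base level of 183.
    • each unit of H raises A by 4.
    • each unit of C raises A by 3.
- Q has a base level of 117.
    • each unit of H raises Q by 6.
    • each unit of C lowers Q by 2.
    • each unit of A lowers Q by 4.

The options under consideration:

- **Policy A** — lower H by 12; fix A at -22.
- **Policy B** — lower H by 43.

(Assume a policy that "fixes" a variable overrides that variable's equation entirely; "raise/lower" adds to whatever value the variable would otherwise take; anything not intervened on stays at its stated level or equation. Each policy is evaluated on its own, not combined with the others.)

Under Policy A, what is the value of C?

417

Policy A (H − 12, A := -22):
  H = 122 − 12 = 110
  C = 87 + 3·110 = 417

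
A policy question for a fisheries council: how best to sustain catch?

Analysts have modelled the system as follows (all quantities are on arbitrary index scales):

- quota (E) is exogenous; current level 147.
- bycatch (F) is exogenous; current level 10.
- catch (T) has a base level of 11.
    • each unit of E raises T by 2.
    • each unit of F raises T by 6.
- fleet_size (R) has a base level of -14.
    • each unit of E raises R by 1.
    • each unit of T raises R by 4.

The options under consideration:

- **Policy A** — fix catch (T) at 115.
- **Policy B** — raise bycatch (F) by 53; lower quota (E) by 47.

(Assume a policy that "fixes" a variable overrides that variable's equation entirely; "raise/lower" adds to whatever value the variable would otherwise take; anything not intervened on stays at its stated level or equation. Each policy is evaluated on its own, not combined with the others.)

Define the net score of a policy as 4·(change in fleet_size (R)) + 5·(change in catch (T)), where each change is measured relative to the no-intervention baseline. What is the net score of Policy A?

Baseline:
  E = 147
  F = 10
  T = 11 + 2·147 + 6·10 = 365
  R = -14 + 147 + 4·365 = 1593
Policy A (T := 115):
  E = 147
  F = 10
  T = 115
  R = -14 + 147 + 4·115 = 593
ΔR = 593 − 1593 = -1000; ΔT = 115 − 365 = -250
Score = 4·(-1000) + 5·(-250) = -5250

-5250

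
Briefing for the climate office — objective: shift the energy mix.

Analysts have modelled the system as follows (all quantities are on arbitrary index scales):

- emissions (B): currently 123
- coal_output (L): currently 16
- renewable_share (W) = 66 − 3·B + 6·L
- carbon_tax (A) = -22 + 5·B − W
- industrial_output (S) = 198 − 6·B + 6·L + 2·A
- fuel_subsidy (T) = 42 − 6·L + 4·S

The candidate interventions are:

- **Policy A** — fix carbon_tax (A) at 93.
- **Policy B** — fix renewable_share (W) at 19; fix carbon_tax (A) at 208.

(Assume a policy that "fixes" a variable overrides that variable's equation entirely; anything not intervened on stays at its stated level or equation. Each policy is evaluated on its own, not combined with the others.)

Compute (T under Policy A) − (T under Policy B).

-920

Policy A (A := 93):
  B = 123
  L = 16
  W = 66 − 3·123 + 6·16 = -207
  A = 93
  S = 198 − 6·123 + 6·16 + 2·93 = -258
  T = 42 − 6·16 + 4·(-258) = -1086
Policy B (W := 19, A := 208):
  B = 123
  L = 16
  W = 19
  A = 208
  S = 198 − 6·123 + 6·16 + 2·208 = -28
  T = 42 − 6·16 + 4·(-28) = -166
T: -1086 − (-166) = -920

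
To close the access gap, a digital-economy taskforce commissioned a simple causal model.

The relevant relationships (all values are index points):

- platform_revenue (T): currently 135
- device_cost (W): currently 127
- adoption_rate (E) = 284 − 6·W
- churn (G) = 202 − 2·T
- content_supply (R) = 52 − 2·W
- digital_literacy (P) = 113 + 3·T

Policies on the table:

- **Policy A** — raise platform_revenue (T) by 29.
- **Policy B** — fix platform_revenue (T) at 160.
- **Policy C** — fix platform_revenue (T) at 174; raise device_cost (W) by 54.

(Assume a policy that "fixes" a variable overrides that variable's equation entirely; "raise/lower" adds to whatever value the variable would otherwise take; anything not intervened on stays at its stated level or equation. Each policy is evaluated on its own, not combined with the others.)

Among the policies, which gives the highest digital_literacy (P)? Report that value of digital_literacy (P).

635

Policy A (T + 29):
  T = 135 + 29 = 164
  P = 113 + 3·164 = 605
Policy B (T := 160):
  T = 160
  P = 113 + 3·160 = 593
Policy C (T := 174, W + 54):
  T = 174
  P = 113 + 3·174 = 635
Comparing — Policy A: P=605, Policy B: P=593, Policy C: P=635. Highest is 635 (Policy C).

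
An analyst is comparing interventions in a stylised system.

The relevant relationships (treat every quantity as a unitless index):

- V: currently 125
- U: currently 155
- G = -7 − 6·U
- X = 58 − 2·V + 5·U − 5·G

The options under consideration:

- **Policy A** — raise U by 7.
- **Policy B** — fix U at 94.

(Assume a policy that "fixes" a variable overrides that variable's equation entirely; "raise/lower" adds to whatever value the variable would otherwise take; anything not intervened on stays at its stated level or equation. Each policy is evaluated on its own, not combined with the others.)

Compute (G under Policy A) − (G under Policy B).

-408

Policy A (U + 7):
  U = 155 + 7 = 162
  G = -7 − 6·162 = -979
Policy B (U := 94):
  U = 94
  G = -7 − 6·94 = -571
G: -979 − (-571) = -408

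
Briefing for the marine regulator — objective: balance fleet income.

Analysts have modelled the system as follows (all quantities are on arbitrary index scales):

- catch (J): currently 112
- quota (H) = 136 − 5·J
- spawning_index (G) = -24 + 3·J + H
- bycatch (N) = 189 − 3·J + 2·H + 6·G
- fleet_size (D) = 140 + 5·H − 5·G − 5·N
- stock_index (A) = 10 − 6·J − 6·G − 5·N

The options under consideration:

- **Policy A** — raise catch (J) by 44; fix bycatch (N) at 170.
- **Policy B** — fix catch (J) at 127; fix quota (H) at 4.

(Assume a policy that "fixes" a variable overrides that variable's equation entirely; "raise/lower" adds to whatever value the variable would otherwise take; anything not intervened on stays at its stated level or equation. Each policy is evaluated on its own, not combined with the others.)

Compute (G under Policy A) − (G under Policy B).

Policy A (J + 44, N := 170):
  J = 112 + 44 = 156
  H = 136 − 5·156 = -644
  G = -24 + 3·156 + (-644) = -200
Policy B (J := 127, H := 4):
  J = 127
  H = 4
  G = -24 + 3·127 + 4 = 361
G: -200 − 361 = -561

-561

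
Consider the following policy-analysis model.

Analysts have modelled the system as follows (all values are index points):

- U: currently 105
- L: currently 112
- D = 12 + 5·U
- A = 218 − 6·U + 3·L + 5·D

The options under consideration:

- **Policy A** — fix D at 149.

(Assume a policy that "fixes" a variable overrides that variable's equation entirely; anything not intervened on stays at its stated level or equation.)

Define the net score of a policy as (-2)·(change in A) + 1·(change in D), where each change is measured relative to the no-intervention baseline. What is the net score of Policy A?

Baseline:
  U = 105
  L = 112
  D = 12 + 5·105 = 537
  A = 218 − 6·105 + 3·112 + 5·537 = 2609
Policy A (D := 149):
  U = 105
  L = 112
  D = 149
  A = 218 − 6·105 + 3·112 + 5·149 = 669
ΔA = 669 − 2609 = -1940; ΔD = 149 − 537 = -388
Score = (-2)·(-1940) + 1·(-388) = 3492

3492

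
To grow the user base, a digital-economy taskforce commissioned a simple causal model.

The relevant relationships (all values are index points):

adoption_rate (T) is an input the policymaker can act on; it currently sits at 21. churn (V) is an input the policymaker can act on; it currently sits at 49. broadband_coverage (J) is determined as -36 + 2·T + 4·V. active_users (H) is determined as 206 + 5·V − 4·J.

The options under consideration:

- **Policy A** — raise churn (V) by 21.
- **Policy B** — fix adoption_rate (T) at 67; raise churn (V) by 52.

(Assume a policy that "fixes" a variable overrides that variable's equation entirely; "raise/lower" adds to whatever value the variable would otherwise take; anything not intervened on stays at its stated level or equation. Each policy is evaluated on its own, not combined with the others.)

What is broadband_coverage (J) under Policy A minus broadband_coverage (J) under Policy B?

Policy A (V + 21):
  T = 21
  V = 49 + 21 = 70
  J = -36 + 2·21 + 4·70 = 286
Policy B (T := 67, V + 52):
  T = 67
  V = 49 + 52 = 101
  J = -36 + 2·67 + 4·101 = 502
J: 286 − 502 = -216

-216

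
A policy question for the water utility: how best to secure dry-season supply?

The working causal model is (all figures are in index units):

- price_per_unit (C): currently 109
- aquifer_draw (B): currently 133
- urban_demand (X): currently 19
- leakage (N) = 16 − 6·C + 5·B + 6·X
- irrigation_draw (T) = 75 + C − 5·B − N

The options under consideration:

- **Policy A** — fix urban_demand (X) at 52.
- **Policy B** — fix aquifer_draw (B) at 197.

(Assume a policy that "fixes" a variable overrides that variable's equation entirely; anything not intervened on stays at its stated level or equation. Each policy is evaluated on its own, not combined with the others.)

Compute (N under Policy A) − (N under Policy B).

-122

Policy A (X := 52):
  C = 109
  B = 133
  X = 52
  N = 16 − 6·109 + 5·133 + 6·52 = 339
Policy B (B := 197):
  C = 109
  B = 197
  X = 19
  N = 16 − 6·109 + 5·197 + 6·19 = 461
N: 339 − 461 = -122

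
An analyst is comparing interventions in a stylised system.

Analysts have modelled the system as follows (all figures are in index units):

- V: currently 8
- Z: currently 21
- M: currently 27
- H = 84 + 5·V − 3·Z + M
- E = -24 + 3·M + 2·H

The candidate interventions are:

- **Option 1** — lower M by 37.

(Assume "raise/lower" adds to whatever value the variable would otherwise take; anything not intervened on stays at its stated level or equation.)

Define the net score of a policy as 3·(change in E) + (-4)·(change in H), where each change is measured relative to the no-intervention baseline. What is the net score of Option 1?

-407

Baseline:
  V = 8
  Z = 21
  M = 27
  H = 84 + 5·8 − 3·21 + 27 = 88
  E = -24 + 3·27 + 2·88 = 233
Option 1 (M − 37):
  V = 8
  Z = 21
  M = 27 − 37 = -10
  H = 84 + 5·8 − 3·21 + (-10) = 51
  E = -24 + 3·(-10) + 2·51 = 48
ΔE = 48 − 233 = -185; ΔH = 51 − 88 = -37
Score = 3·(-185) + (-4)·(-37) = -407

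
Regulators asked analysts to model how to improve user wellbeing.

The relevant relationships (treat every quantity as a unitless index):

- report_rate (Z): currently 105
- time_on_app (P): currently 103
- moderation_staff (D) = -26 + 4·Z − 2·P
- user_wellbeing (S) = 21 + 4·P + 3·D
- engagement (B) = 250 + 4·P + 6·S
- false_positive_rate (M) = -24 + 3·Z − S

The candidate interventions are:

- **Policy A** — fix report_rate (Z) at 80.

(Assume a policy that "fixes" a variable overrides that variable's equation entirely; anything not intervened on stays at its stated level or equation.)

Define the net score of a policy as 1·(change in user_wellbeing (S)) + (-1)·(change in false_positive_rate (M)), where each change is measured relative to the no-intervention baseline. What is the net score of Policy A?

-525

Baseline:
  Z = 105
  P = 103
  D = -26 + 4·105 − 2·103 = 188
  S = 21 + 4·103 + 3·188 = 997
  M = -24 + 3·105 − 997 = -706
Policy A (Z := 80):
  Z = 80
  P = 103
  D = -26 + 4·80 − 2·103 = 88
  S = 21 + 4·103 + 3·88 = 697
  M = -24 + 3·80 − 697 = -481
ΔS = 697 − 997 = -300; ΔM = -481 − (-706) = 225
Score = 1·(-300) + (-1)·225 = -525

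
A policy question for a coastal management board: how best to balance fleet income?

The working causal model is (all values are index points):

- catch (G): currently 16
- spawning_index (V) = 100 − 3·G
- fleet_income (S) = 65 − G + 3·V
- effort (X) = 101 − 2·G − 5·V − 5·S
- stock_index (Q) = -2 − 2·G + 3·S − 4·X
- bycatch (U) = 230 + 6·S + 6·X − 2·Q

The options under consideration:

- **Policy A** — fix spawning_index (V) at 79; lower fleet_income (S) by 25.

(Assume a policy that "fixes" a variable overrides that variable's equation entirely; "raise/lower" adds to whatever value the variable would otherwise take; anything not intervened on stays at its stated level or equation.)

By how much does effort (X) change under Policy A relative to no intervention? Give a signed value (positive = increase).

-415

Baseline:
  G = 16
  V = 100 − 3·16 = 52
  S = 65 − 16 + 3·52 = 205
  X = 101 − 2·16 − 5·52 − 5·205 = -1216
Policy A (V := 79, S − 25):
  G = 16
  V = 79
  S = 65 − 16 + 3·79 (−25 from intervention) = 261
  X = 101 − 2·16 − 5·79 − 5·261 = -1631
Change in X: -1631 − (-1216) = -415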